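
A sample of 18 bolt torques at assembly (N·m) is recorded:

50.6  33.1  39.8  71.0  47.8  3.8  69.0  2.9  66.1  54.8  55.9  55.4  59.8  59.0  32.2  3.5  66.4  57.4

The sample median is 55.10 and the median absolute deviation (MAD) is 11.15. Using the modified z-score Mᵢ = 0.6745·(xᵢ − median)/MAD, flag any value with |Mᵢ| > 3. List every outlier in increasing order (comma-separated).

2.9, 3.5, 3.8

|Mᵢ| > 3 ⇔ |xᵢ − 55.10| > 3·11.15/0.6745 = 49.59.
So outliers lie outside [5.51, 104.69].
2.9: M = -3.16 → outlier.
3.5: M = -3.12 → outlier.
3.8: M = -3.10 → outlier.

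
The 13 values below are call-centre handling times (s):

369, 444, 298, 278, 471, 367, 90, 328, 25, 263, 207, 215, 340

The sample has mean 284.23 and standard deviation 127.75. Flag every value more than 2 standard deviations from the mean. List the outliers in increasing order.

Cutoffs at x̄ ± 2s: 284.23 ± 2·127.75 = [28.73, 539.73].
25: z = -2.03, |z| > 2 → outlier.
Every other value lies within [28.73, 539.73].

25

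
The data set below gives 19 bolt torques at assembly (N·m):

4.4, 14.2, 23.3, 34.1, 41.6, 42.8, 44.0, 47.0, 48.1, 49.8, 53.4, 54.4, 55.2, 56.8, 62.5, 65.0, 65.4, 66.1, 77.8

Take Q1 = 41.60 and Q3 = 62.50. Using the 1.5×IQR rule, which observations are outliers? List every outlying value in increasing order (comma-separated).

4.4

IQR = Q3 − Q1 = 62.50 − 41.60 = 20.90.
Lower fence = Q1 − 1.5·IQR = 41.60 − 31.35 = 10.25.
Upper fence = Q3 + 1.5·IQR = 62.50 + 31.35 = 93.85.
4.4 < 10.25 → outlier.
All remaining values lie within [10.25, 93.85].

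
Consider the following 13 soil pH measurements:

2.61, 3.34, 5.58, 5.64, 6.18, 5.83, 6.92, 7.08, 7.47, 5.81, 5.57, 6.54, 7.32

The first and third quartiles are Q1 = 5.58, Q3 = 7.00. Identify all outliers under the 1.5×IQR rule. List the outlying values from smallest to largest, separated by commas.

2.61, 3.34

IQR = Q3 − Q1 = 7.00 − 5.58 = 1.42.
Lower fence = Q1 − 1.5·IQR = 5.58 − 2.13 = 3.45.
Upper fence = Q3 + 1.5·IQR = 7.00 + 2.13 = 9.13.
2.61 < 3.45 → outlier.
3.34 < 3.45 → outlier.
All remaining values lie within [3.45, 9.13].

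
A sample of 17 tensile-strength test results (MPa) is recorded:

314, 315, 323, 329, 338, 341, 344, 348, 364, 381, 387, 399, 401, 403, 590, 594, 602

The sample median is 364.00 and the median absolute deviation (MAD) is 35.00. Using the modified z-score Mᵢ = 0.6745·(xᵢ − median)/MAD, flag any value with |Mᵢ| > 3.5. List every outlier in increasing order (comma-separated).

|Mᵢ| > 3.5 ⇔ |xᵢ − 364.00| > 3.5·35.00/0.6745 = 181.62.
So outliers lie outside [182.38, 545.62].
590: M = 4.36 → outlier.
594: M = 4.43 → outlier.
602: M = 4.59 → outlier.

590, 594, 602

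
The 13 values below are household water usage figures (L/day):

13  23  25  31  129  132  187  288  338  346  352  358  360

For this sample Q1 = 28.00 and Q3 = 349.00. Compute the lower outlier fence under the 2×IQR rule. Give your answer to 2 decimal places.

IQR = Q3 − Q1 = 349.00 − 28.00 = 321.00.
Lower fence = Q1 − 2·IQR = 28.00 − 642.00 = -614.00.
Upper fence = Q3 + 2·IQR = 349.00 + 642.00 = 991.00.

-614.00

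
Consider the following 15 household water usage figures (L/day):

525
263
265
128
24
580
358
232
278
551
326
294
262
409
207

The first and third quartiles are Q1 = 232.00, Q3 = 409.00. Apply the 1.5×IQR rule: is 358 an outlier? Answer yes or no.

no

IQR = Q3 − Q1 = 409.00 − 232.00 = 177.00.
Lower fence = Q1 − 1.5·IQR = 232.00 − 265.50 = -33.50.
Upper fence = Q3 + 1.5·IQR = 409.00 + 265.50 = 674.50.
358 lies within [-33.50, 674.50].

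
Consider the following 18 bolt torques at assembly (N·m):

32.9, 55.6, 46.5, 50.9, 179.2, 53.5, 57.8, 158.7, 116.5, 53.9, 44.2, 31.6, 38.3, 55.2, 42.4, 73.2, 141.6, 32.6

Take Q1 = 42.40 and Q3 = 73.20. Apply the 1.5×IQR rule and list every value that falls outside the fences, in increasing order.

IQR = Q3 − Q1 = 73.20 − 42.40 = 30.80.
Lower fence = Q1 − 1.5·IQR = 42.40 − 46.20 = -3.80.
Upper fence = Q3 + 1.5·IQR = 73.20 + 46.20 = 119.40.
141.6 > 119.40 → outlier.
158.7 > 119.40 → outlier.
179.2 > 119.40 → outlier.
All remaining values lie within [-3.80, 119.40].

141.6, 158.7, 179.2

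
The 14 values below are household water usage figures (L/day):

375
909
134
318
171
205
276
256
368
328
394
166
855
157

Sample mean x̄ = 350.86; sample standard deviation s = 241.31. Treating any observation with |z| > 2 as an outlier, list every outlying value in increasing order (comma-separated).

855, 909

Cutoffs at x̄ ± 2s: 350.86 ± 2·241.31 = [-131.76, 833.48].
855: z = 2.09, |z| > 2 → outlier.
909: z = 2.31, |z| > 2 → outlier.
Every other value lies within [-131.76, 833.48].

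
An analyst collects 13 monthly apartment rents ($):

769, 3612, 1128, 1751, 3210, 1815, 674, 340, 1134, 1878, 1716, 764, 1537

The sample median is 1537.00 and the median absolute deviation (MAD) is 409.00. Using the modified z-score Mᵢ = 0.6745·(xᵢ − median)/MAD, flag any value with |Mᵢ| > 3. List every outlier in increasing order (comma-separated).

|Mᵢ| > 3 ⇔ |xᵢ − 1537.00| > 3·409.00/0.6745 = 1819.13.
So outliers lie outside [-282.13, 3356.13].
3612: M = 3.42 → outlier.

3612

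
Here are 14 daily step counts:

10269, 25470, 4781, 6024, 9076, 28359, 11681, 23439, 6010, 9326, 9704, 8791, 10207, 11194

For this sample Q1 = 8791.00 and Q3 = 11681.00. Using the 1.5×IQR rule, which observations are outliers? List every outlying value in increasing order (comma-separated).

23439, 25470, 28359

IQR = Q3 − Q1 = 11681.00 − 8791.00 = 2890.00.
Lower fence = Q1 − 1.5·IQR = 8791.00 − 4335.00 = 4456.00.
Upper fence = Q3 + 1.5·IQR = 11681.00 + 4335.00 = 16016.00.
23439 > 16016.00 → outlier.
25470 > 16016.00 → outlier.
28359 > 16016.00 → outlier.
All remaining values lie within [4456.00, 16016.00].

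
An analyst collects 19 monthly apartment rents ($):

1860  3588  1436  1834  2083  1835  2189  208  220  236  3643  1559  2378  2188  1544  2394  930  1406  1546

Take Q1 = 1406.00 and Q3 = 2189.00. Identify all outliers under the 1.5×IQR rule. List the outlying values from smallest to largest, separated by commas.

IQR = Q3 − Q1 = 2189.00 − 1406.00 = 783.00.
Lower fence = Q1 − 1.5·IQR = 1406.00 − 1174.50 = 231.50.
Upper fence = Q3 + 1.5·IQR = 2189.00 + 1174.50 = 3363.50.
208 < 231.50 → outlier.
220 < 231.50 → outlier.
3588 > 3363.50 → outlier.
3643 > 3363.50 → outlier.
All remaining values lie within [231.50, 3363.50].

208, 220, 3588, 3643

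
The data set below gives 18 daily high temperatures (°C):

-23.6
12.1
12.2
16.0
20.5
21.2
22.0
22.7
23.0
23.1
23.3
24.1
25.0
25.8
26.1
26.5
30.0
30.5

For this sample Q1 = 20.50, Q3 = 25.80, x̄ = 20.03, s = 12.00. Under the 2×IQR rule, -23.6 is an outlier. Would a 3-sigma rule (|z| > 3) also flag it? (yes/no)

yes

z = (-23.6 − 20.03) / 12.00 = -3.64.
|z| = 3.64 > 3.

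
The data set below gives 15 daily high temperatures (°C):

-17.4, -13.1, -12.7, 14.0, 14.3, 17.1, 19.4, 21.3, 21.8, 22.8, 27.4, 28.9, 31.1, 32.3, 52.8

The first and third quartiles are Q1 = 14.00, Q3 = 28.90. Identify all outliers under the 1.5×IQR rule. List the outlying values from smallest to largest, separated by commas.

-17.4, -13.1, -12.7, 52.8

IQR = Q3 − Q1 = 28.90 − 14.00 = 14.90.
Lower fence = Q1 − 1.5·IQR = 14.00 − 22.35 = -8.35.
Upper fence = Q3 + 1.5·IQR = 28.90 + 22.35 = 51.25.
-17.4 < -8.35 → outlier.
-13.1 < -8.35 → outlier.
-12.7 < -8.35 → outlier.
52.8 > 51.25 → outlier.
All remaining values lie within [-8.35, 51.25].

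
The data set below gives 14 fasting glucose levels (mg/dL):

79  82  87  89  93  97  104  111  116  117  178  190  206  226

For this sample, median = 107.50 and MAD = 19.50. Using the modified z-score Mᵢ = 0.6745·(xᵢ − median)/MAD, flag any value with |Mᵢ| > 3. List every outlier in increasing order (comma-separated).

|Mᵢ| > 3 ⇔ |xᵢ − 107.50| > 3·19.50/0.6745 = 86.73.
So outliers lie outside [20.77, 194.23].
206: M = 3.41 → outlier.
226: M = 4.10 → outlier.

206, 226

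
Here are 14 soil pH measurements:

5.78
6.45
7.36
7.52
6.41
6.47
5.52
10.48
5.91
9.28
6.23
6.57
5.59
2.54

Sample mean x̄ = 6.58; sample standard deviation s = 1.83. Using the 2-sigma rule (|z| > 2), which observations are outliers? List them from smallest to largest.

2.54, 10.48

Cutoffs at x̄ ± 2s: 6.58 ± 2·1.83 = [2.92, 10.24].
2.54: z = -2.21, |z| > 2 → outlier.
10.48: z = 2.13, |z| > 2 → outlier.
Every other value lies within [2.92, 10.24].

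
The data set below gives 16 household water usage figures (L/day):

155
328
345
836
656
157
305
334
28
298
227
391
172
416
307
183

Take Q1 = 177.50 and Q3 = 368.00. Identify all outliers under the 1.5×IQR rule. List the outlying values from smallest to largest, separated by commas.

IQR = Q3 − Q1 = 368.00 − 177.50 = 190.50.
Lower fence = Q1 − 1.5·IQR = 177.50 − 285.75 = -108.25.
Upper fence = Q3 + 1.5·IQR = 368.00 + 285.75 = 653.75.
656 > 653.75 → outlier.
836 > 653.75 → outlier.
All remaining values lie within [-108.25, 653.75].

656, 836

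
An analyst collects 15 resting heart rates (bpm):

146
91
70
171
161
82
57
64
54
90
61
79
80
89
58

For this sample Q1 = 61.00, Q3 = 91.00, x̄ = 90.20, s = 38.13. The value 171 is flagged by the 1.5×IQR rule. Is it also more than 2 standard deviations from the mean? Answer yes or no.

yes

z = (171 − 90.20) / 38.13 = 2.12.
|z| = 2.12 > 2.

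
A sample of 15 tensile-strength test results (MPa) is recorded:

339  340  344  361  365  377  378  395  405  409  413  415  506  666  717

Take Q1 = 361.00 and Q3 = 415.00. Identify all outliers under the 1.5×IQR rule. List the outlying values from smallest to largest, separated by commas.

506, 666, 717

IQR = Q3 − Q1 = 415.00 − 361.00 = 54.00.
Lower fence = Q1 − 1.5·IQR = 361.00 − 81.00 = 280.00.
Upper fence = Q3 + 1.5·IQR = 415.00 + 81.00 = 496.00.
506 > 496.00 → outlier.
666 > 496.00 → outlier.
717 > 496.00 → outlier.
All remaining values lie within [280.00, 496.00].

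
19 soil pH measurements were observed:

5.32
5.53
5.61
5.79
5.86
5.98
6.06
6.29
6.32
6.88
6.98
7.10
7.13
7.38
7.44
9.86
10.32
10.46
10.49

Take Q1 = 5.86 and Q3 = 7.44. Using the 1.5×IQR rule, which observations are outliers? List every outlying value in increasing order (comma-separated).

9.86, 10.32, 10.46, 10.49

IQR = Q3 − Q1 = 7.44 − 5.86 = 1.58.
Lower fence = Q1 − 1.5·IQR = 5.86 − 2.37 = 3.49.
Upper fence = Q3 + 1.5·IQR = 7.44 + 2.37 = 9.81.
9.86 > 9.81 → outlier.
10.32 > 9.81 → outlier.
10.46 > 9.81 → outlier.
10.49 > 9.81 → outlier.
All remaining values lie within [3.49, 9.81].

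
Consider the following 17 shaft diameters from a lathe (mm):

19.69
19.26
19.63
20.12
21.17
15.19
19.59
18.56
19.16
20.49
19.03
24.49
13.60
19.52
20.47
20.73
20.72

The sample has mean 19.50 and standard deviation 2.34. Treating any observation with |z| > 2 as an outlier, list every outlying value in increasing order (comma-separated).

13.60, 24.49

Cutoffs at x̄ ± 2s: 19.50 ± 2·2.34 = [14.82, 24.18].
13.60: z = -2.52, |z| > 2 → outlier.
24.49: z = 2.13, |z| > 2 → outlier.
Every other value lies within [14.82, 24.18].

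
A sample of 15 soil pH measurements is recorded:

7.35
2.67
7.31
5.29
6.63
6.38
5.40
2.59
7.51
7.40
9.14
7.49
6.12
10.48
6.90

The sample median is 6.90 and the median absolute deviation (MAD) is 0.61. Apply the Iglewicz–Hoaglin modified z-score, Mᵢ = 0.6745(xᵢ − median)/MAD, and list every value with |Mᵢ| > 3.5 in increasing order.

|Mᵢ| > 3.5 ⇔ |xᵢ − 6.90| > 3.5·0.61/0.6745 = 3.17.
So outliers lie outside [3.73, 10.07].
2.59: M = -4.77 → outlier.
2.67: M = -4.68 → outlier.
10.48: M = 3.96 → outlier.

2.59, 2.67, 10.48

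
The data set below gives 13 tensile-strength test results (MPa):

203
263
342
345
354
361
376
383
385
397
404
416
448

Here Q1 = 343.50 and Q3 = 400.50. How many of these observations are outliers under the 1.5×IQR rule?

IQR = 57.00; fences at 343.50 − 85.50 = 258.00 and 400.50 + 85.50 = 486.00.
Outside the cutoffs: 203.

1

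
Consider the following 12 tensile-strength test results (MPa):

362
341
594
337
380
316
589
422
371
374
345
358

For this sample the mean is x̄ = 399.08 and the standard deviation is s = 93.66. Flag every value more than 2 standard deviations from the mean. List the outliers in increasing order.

Cutoffs at x̄ ± 2s: 399.08 ± 2·93.66 = [211.76, 586.40].
589: z = 2.03, |z| > 2 → outlier.
594: z = 2.08, |z| > 2 → outlier.
Every other value lies within [211.76, 586.40].

589, 594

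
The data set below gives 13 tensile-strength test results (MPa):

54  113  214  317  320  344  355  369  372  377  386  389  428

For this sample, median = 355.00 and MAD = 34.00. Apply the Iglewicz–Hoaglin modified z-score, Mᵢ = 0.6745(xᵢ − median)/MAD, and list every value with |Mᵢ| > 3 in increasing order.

54, 113

|Mᵢ| > 3 ⇔ |xᵢ − 355.00| > 3·34.00/0.6745 = 151.22.
So outliers lie outside [203.78, 506.22].
54: M = -5.97 → outlier.
113: M = -4.80 → outlier.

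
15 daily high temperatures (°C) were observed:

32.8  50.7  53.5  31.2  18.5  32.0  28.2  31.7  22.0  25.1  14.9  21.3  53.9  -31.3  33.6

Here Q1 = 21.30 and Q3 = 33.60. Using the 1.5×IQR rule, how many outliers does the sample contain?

3

IQR = 12.30; fences at 21.30 − 18.45 = 2.85 and 33.60 + 18.45 = 52.05.
Outside the cutoffs: -31.3, 53.5, 53.9.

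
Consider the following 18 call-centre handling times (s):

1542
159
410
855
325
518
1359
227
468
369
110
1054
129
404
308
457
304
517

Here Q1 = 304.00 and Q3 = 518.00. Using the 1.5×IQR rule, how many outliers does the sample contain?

4

IQR = 214.00; fences at 304.00 − 321.00 = -17.00 and 518.00 + 321.00 = 839.00.
Outside the cutoffs: 855, 1054, 1359, 1542.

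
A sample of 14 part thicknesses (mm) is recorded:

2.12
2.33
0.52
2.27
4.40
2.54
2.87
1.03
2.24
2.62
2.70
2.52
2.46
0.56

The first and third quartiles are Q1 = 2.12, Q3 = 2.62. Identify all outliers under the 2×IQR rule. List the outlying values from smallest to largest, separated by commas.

0.52, 0.56, 1.03, 4.40

IQR = Q3 − Q1 = 2.62 − 2.12 = 0.50.
Lower fence = Q1 − 2·IQR = 2.12 − 1.00 = 1.12.
Upper fence = Q3 + 2·IQR = 2.62 + 1.00 = 3.62.
0.52 < 1.12 → outlier.
0.56 < 1.12 → outlier.
1.03 < 1.12 → outlier.
4.40 > 3.62 → outlier.
All remaining values lie within [1.12, 3.62].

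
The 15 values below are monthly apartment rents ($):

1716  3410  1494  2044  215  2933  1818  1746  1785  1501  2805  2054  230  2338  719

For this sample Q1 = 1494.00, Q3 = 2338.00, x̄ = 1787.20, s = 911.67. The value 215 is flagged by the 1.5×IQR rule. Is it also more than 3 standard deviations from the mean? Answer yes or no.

z = (215 − 1787.20) / 911.67 = -1.72.
|z| = 1.72 ≤ 3.

no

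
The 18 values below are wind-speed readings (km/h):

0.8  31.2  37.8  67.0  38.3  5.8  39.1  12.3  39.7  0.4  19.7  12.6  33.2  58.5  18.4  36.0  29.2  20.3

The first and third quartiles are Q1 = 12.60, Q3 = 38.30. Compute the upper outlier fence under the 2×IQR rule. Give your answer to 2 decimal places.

IQR = Q3 − Q1 = 38.30 − 12.60 = 25.70.
Lower fence = Q1 − 2·IQR = 12.60 − 51.40 = -38.80.
Upper fence = Q3 + 2·IQR = 38.30 + 51.40 = 89.70.

89.70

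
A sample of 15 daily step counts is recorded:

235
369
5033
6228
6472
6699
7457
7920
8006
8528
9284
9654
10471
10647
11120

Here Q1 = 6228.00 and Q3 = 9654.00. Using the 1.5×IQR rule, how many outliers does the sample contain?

2

IQR = 3426.00; fences at 6228.00 − 5139.00 = 1089.00 and 9654.00 + 5139.00 = 14793.00.
Outside the cutoffs: 235, 369.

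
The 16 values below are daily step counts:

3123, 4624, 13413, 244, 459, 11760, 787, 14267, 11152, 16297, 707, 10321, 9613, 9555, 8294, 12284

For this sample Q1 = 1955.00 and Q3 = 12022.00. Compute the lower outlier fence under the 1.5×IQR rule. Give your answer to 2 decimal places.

IQR = Q3 − Q1 = 12022.00 − 1955.00 = 10067.00.
Lower fence = Q1 − 1.5·IQR = 1955.00 − 15100.50 = -13145.50.
Upper fence = Q3 + 1.5·IQR = 12022.00 + 15100.50 = 27122.50.

-13145.50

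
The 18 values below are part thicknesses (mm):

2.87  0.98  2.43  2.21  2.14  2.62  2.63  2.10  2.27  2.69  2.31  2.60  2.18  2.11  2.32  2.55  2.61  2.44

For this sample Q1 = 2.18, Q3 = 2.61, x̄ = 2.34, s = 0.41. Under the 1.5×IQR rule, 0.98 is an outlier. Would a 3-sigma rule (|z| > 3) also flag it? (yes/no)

yes

z = (0.98 − 2.34) / 0.41 = -3.32.
|z| = 3.32 > 3.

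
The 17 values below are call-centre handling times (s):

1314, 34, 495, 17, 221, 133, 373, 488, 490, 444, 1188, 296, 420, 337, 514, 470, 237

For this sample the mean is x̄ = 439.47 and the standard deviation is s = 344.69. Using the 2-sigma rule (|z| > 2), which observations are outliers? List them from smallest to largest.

1188, 1314

Cutoffs at x̄ ± 2s: 439.47 ± 2·344.69 = [-249.91, 1128.85].
1188: z = 2.17, |z| > 2 → outlier.
1314: z = 2.54, |z| > 2 → outlier.
Every other value lies within [-249.91, 1128.85].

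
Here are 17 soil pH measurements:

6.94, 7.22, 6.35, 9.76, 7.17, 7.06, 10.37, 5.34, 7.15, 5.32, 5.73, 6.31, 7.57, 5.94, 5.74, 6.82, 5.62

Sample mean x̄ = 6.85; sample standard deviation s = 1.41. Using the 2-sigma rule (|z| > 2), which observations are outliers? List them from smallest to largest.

Cutoffs at x̄ ± 2s: 6.85 ± 2·1.41 = [4.03, 9.67].
9.76: z = 2.06, |z| > 2 → outlier.
10.37: z = 2.50, |z| > 2 → outlier.
Every other value lies within [4.03, 9.67].

9.76, 10.37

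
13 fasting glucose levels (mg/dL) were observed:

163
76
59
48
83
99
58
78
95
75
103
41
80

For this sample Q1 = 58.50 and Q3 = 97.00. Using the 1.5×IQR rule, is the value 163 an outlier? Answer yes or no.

IQR = Q3 − Q1 = 97.00 − 58.50 = 38.50.
Lower fence = Q1 − 1.5·IQR = 58.50 − 57.75 = 0.75.
Upper fence = Q3 + 1.5·IQR = 97.00 + 57.75 = 154.75.
163 lies above the upper fence.

yes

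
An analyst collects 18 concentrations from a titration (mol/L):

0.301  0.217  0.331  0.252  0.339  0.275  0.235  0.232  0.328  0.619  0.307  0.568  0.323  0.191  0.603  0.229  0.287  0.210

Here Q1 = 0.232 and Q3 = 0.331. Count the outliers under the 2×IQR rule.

IQR = 0.099; fences at 0.232 − 0.198 = 0.034 and 0.331 + 0.198 = 0.529.
Outside the cutoffs: 0.568, 0.603, 0.619.

3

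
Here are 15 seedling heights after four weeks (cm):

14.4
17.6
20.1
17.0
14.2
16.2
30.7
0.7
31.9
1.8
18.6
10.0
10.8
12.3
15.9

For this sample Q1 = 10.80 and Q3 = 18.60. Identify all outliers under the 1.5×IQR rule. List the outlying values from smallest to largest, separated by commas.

30.7, 31.9

IQR = Q3 − Q1 = 18.60 − 10.80 = 7.80.
Lower fence = Q1 − 1.5·IQR = 10.80 − 11.70 = -0.90.
Upper fence = Q3 + 1.5·IQR = 18.60 + 11.70 = 30.30.
30.7 > 30.30 → outlier.
31.9 > 30.30 → outlier.
All remaining values lie within [-0.90, 30.30].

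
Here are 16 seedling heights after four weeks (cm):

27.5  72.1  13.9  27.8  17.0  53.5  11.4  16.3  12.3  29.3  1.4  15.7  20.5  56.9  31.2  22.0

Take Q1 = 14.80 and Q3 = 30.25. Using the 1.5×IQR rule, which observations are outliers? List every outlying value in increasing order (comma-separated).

53.5, 56.9, 72.1

IQR = Q3 − Q1 = 30.25 − 14.80 = 15.45.
Lower fence = Q1 − 1.5·IQR = 14.80 − 23.175 = -8.375.
Upper fence = Q3 + 1.5·IQR = 30.25 + 23.175 = 53.425.
53.5 > 53.425 → outlier.
56.9 > 53.425 → outlier.
72.1 > 53.425 → outlier.
All remaining values lie within [-8.375, 53.425].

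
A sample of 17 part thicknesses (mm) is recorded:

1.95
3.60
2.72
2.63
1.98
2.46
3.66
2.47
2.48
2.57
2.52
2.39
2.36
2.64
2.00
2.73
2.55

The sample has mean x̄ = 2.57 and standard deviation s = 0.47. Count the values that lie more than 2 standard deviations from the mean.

2

Cutoffs: x̄ ± 2s = [1.63, 3.51].
Outside the cutoffs: 3.60, 3.66.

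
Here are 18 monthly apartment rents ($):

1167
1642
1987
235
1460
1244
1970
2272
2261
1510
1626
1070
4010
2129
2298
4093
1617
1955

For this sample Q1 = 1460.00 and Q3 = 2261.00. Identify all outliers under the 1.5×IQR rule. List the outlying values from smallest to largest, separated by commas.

IQR = Q3 − Q1 = 2261.00 − 1460.00 = 801.00.
Lower fence = Q1 − 1.5·IQR = 1460.00 − 1201.50 = 258.50.
Upper fence = Q3 + 1.5·IQR = 2261.00 + 1201.50 = 3462.50.
235 < 258.50 → outlier.
4010 > 3462.50 → outlier.
4093 > 3462.50 → outlier.
All remaining values lie within [258.50, 3462.50].

235, 4010, 4093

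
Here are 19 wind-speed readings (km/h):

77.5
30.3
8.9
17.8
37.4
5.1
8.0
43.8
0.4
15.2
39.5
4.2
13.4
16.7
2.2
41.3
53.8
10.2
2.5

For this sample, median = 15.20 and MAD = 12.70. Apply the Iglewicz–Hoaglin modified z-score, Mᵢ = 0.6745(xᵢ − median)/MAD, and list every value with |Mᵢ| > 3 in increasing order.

77.5

|Mᵢ| > 3 ⇔ |xᵢ − 15.20| > 3·12.70/0.6745 = 56.49.
So outliers lie outside [-41.29, 71.69].
77.5: M = 3.31 → outlier.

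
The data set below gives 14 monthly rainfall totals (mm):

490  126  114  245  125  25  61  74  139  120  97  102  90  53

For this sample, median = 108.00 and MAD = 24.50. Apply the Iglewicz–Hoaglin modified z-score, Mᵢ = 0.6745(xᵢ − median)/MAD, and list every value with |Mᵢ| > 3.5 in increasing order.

|Mᵢ| > 3.5 ⇔ |xᵢ − 108.00| > 3.5·24.50/0.6745 = 127.13.
So outliers lie outside [-19.13, 235.13].
245: M = 3.77 → outlier.
490: M = 10.52 → outlier.

245, 490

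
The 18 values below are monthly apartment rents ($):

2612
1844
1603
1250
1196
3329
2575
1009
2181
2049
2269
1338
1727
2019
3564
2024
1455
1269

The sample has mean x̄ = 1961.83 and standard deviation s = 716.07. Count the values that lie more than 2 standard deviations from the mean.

1

Cutoffs: x̄ ± 2s = [529.69, 3393.97].
Outside the cutoffs: 3564.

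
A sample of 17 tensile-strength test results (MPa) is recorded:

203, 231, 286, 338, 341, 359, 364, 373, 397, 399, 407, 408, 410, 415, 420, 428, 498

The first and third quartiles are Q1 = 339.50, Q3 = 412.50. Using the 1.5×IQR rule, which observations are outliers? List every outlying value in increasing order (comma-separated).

203

IQR = Q3 − Q1 = 412.50 − 339.50 = 73.00.
Lower fence = Q1 − 1.5·IQR = 339.50 − 109.50 = 230.00.
Upper fence = Q3 + 1.5·IQR = 412.50 + 109.50 = 522.00.
203 < 230.00 → outlier.
All remaining values lie within [230.00, 522.00].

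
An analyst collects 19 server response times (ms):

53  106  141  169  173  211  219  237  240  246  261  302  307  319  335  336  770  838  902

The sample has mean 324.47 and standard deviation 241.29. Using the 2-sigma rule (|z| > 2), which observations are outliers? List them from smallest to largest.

Cutoffs at x̄ ± 2s: 324.47 ± 2·241.29 = [-158.11, 807.05].
838: z = 2.13, |z| > 2 → outlier.
902: z = 2.39, |z| > 2 → outlier.
Every other value lies within [-158.11, 807.05].

838, 902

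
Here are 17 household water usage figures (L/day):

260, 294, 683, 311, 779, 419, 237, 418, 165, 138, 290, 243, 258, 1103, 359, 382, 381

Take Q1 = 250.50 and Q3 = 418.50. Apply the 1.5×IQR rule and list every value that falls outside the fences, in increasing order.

IQR = Q3 − Q1 = 418.50 − 250.50 = 168.00.
Lower fence = Q1 − 1.5·IQR = 250.50 − 252.00 = -1.50.
Upper fence = Q3 + 1.5·IQR = 418.50 + 252.00 = 670.50.
683 > 670.50 → outlier.
779 > 670.50 → outlier.
1103 > 670.50 → outlier.
All remaining values lie within [-1.50, 670.50].

683, 779, 1103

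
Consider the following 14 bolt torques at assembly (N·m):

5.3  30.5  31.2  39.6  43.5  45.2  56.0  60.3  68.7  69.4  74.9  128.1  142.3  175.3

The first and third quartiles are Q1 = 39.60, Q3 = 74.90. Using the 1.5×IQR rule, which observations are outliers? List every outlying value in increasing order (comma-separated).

128.1, 142.3, 175.3

IQR = Q3 − Q1 = 74.90 − 39.60 = 35.30.
Lower fence = Q1 − 1.5·IQR = 39.60 − 52.95 = -13.35.
Upper fence = Q3 + 1.5·IQR = 74.90 + 52.95 = 127.85.
128.1 > 127.85 → outlier.
142.3 > 127.85 → outlier.
175.3 > 127.85 → outlier.
All remaining values lie within [-13.35, 127.85].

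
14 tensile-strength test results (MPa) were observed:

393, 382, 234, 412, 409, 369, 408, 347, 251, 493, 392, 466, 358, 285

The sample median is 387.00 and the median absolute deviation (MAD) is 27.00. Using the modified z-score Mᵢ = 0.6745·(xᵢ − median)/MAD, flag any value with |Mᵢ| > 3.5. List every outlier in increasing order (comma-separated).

|Mᵢ| > 3.5 ⇔ |xᵢ − 387.00| > 3.5·27.00/0.6745 = 140.10.
So outliers lie outside [246.90, 527.10].
234: M = -3.82 → outlier.

234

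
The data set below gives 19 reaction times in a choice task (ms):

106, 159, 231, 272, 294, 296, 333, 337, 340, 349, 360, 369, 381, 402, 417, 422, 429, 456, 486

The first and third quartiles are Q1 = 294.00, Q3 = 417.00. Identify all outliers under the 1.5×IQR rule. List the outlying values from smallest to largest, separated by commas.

IQR = Q3 − Q1 = 417.00 − 294.00 = 123.00.
Lower fence = Q1 − 1.5·IQR = 294.00 − 184.50 = 109.50.
Upper fence = Q3 + 1.5·IQR = 417.00 + 184.50 = 601.50.
106 < 109.50 → outlier.
All remaining values lie within [109.50, 601.50].

106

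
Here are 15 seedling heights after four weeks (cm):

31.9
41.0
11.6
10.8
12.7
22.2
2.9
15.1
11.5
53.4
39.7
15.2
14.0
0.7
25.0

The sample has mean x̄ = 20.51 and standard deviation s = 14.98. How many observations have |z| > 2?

Cutoffs: x̄ ± 2s = [-9.45, 50.47].
Outside the cutoffs: 53.4.

1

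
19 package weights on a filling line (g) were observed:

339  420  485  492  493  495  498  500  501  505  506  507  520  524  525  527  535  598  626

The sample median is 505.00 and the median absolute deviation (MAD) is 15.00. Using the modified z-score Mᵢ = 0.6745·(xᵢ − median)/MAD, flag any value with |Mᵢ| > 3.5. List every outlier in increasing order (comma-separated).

339, 420, 598, 626

|Mᵢ| > 3.5 ⇔ |xᵢ − 505.00| > 3.5·15.00/0.6745 = 77.84.
So outliers lie outside [427.16, 582.84].
339: M = -7.46 → outlier.
420: M = -3.82 → outlier.
598: M = 4.18 → outlier.
626: M = 5.44 → outlier.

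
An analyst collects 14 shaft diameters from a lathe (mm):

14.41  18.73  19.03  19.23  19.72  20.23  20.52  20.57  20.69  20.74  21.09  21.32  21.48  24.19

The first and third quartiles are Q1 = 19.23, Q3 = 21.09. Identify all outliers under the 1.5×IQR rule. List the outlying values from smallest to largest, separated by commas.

IQR = Q3 − Q1 = 21.09 − 19.23 = 1.86.
Lower fence = Q1 − 1.5·IQR = 19.23 − 2.79 = 16.44.
Upper fence = Q3 + 1.5·IQR = 21.09 + 2.79 = 23.88.
14.41 < 16.44 → outlier.
24.19 > 23.88 → outlier.
All remaining values lie within [16.44, 23.88].

14.41, 24.19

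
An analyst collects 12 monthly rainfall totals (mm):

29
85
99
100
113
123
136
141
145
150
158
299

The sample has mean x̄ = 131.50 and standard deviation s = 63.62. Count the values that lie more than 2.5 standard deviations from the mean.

1

Cutoffs: x̄ ± 2.5s = [-27.55, 290.55].
Outside the cutoffs: 299.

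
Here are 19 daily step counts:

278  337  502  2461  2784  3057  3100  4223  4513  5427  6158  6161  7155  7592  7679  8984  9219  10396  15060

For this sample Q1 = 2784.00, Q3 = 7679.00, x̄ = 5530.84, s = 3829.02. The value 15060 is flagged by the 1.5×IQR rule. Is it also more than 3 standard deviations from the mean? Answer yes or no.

no

z = (15060 − 5530.84) / 3829.02 = 2.49.
|z| = 2.49 ≤ 3.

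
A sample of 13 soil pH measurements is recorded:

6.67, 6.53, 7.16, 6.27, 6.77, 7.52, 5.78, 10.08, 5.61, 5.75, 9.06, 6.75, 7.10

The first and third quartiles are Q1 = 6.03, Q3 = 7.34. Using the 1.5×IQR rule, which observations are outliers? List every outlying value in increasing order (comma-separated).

IQR = Q3 − Q1 = 7.34 − 6.03 = 1.31.
Lower fence = Q1 − 1.5·IQR = 6.03 − 1.965 = 4.065.
Upper fence = Q3 + 1.5·IQR = 7.34 + 1.965 = 9.305.
10.08 > 9.305 → outlier.
All remaining values lie within [4.065, 9.305].

10.08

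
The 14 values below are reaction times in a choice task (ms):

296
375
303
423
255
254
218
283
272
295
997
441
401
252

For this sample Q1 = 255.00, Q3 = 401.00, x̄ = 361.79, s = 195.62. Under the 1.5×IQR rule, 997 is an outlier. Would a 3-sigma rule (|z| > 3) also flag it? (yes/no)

z = (997 − 361.79) / 195.62 = 3.25.
|z| = 3.25 > 3.

yes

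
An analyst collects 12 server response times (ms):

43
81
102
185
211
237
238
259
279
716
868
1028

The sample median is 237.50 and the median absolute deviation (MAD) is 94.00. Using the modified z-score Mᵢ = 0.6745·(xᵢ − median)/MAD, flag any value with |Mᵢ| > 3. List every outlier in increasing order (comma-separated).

|Mᵢ| > 3 ⇔ |xᵢ − 237.50| > 3·94.00/0.6745 = 418.09.
So outliers lie outside [-180.59, 655.59].
716: M = 3.43 → outlier.
868: M = 4.52 → outlier.
1028: M = 5.67 → outlier.

716, 868, 1028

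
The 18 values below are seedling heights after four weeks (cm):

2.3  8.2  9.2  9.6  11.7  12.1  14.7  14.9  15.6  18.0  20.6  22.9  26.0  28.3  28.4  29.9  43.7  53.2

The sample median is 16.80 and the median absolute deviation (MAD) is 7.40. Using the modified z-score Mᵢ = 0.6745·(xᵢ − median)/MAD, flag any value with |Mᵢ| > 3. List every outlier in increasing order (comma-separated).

53.2

|Mᵢ| > 3 ⇔ |xᵢ − 16.80| > 3·7.40/0.6745 = 32.91.
So outliers lie outside [-16.11, 49.71].
53.2: M = 3.32 → outlier.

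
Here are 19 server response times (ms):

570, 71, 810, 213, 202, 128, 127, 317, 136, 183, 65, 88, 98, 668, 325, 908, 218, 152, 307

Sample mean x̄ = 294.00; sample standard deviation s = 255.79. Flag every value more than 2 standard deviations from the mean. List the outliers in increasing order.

810, 908

Cutoffs at x̄ ± 2s: 294.00 ± 2·255.79 = [-217.58, 805.58].
810: z = 2.02, |z| > 2 → outlier.
908: z = 2.40, |z| > 2 → outlier.
Every other value lies within [-217.58, 805.58].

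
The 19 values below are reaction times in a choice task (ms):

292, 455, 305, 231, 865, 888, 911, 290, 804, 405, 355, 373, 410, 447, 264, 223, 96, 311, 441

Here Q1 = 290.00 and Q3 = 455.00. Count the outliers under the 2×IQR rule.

4

IQR = 165.00; fences at 290.00 − 330.00 = -40.00 and 455.00 + 330.00 = 785.00.
Outside the cutoffs: 804, 865, 888, 911.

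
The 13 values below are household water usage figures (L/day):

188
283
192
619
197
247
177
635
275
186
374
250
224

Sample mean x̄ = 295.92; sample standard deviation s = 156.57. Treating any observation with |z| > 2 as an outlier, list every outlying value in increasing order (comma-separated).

Cutoffs at x̄ ± 2s: 295.92 ± 2·156.57 = [-17.22, 609.06].
619: z = 2.06, |z| > 2 → outlier.
635: z = 2.17, |z| > 2 → outlier.
Every other value lies within [-17.22, 609.06].

619, 635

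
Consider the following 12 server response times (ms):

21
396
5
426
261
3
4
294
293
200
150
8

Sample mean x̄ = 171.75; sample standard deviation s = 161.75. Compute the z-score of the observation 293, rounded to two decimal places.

0.75

z = (293 − 171.75) / 161.75 = 0.75.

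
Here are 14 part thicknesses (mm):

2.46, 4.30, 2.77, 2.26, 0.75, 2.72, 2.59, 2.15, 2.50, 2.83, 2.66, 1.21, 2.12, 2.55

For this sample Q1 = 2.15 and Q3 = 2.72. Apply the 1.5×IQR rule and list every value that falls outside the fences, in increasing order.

IQR = Q3 − Q1 = 2.72 − 2.15 = 0.57.
Lower fence = Q1 − 1.5·IQR = 2.15 − 0.855 = 1.295.
Upper fence = Q3 + 1.5·IQR = 2.72 + 0.855 = 3.575.
0.75 < 1.295 → outlier.
1.21 < 1.295 → outlier.
4.30 > 3.575 → outlier.
All remaining values lie within [1.295, 3.575].

0.75, 1.21, 4.30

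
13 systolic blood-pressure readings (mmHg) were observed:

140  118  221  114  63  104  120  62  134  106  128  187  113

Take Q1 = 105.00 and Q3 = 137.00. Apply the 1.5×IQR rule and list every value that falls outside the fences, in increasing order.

IQR = Q3 − Q1 = 137.00 − 105.00 = 32.00.
Lower fence = Q1 − 1.5·IQR = 105.00 − 48.00 = 57.00.
Upper fence = Q3 + 1.5·IQR = 137.00 + 48.00 = 185.00.
187 > 185.00 → outlier.
221 > 185.00 → outlier.
All remaining values lie within [57.00, 185.00].

187, 221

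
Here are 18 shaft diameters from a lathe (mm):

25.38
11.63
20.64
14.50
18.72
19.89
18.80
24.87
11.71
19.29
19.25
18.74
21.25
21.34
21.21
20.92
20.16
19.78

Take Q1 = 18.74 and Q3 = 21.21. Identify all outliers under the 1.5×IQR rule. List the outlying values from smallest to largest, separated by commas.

11.63, 11.71, 14.50, 25.38

IQR = Q3 − Q1 = 21.21 − 18.74 = 2.47.
Lower fence = Q1 − 1.5·IQR = 18.74 − 3.705 = 15.035.
Upper fence = Q3 + 1.5·IQR = 21.21 + 3.705 = 24.915.
11.63 < 15.035 → outlier.
11.71 < 15.035 → outlier.
14.50 < 15.035 → outlier.
25.38 > 24.915 → outlier.
All remaining values lie within [15.035, 24.915].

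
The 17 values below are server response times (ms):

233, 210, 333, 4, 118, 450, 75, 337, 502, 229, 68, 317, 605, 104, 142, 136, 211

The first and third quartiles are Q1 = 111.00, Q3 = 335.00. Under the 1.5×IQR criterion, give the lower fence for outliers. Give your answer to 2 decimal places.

-225.00

IQR = Q3 − Q1 = 335.00 − 111.00 = 224.00.
Lower fence = Q1 − 1.5·IQR = 111.00 − 336.00 = -225.00.
Upper fence = Q3 + 1.5·IQR = 335.00 + 336.00 = 671.00.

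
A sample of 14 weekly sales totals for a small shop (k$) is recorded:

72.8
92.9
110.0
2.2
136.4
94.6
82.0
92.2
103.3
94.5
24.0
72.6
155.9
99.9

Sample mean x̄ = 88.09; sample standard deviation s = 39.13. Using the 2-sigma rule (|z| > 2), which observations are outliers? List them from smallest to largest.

2.2

Cutoffs at x̄ ± 2s: 88.09 ± 2·39.13 = [9.83, 166.35].
2.2: z = -2.19, |z| > 2 → outlier.
Every other value lies within [9.83, 166.35].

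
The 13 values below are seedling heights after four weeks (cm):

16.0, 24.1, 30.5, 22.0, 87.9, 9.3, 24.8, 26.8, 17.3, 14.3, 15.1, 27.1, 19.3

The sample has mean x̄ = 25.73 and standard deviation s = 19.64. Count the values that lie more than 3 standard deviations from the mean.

Cutoffs: x̄ ± 3s = [-33.19, 84.65].
Outside the cutoffs: 87.9.

1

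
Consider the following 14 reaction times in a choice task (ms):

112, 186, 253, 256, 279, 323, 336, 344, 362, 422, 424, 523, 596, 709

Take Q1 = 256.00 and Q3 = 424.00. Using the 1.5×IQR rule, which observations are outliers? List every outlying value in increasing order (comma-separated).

IQR = Q3 − Q1 = 424.00 − 256.00 = 168.00.
Lower fence = Q1 − 1.5·IQR = 256.00 − 252.00 = 4.00.
Upper fence = Q3 + 1.5·IQR = 424.00 + 252.00 = 676.00.
709 > 676.00 → outlier.
All remaining values lie within [4.00, 676.00].

709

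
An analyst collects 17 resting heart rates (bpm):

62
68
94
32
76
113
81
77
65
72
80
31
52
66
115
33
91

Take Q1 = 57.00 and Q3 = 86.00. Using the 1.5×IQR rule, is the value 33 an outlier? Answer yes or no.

IQR = Q3 − Q1 = 86.00 − 57.00 = 29.00.
Lower fence = Q1 − 1.5·IQR = 57.00 − 43.50 = 13.50.
Upper fence = Q3 + 1.5·IQR = 86.00 + 43.50 = 129.50.
33 lies within [13.50, 129.50].

no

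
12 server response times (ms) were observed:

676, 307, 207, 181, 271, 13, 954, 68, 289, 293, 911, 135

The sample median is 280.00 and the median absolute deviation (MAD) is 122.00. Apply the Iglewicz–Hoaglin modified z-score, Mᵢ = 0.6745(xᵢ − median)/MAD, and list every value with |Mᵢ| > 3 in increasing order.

911, 954

|Mᵢ| > 3 ⇔ |xᵢ − 280.00| > 3·122.00/0.6745 = 542.62.
So outliers lie outside [-262.62, 822.62].
911: M = 3.49 → outlier.
954: M = 3.73 → outlier.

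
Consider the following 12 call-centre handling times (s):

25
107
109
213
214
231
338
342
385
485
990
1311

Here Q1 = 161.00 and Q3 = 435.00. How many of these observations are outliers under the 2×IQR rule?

2

IQR = 274.00; fences at 161.00 − 548.00 = -387.00 and 435.00 + 548.00 = 983.00.
Outside the cutoffs: 990, 1311.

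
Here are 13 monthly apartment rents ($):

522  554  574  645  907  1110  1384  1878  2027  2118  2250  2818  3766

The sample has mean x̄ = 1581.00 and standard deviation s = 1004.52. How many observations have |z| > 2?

Cutoffs: x̄ ± 2s = [-428.04, 3590.04].
Outside the cutoffs: 3766.

1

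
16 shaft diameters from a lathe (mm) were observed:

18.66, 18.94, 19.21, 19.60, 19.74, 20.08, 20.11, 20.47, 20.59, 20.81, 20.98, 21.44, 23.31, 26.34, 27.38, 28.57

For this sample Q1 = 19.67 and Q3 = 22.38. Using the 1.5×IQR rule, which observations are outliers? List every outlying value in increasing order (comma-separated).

27.38, 28.57

IQR = Q3 − Q1 = 22.38 − 19.67 = 2.71.
Lower fence = Q1 − 1.5·IQR = 19.67 − 4.065 = 15.605.
Upper fence = Q3 + 1.5·IQR = 22.38 + 4.065 = 26.445.
27.38 > 26.445 → outlier.
28.57 > 26.445 → outlier.
All remaining values lie within [15.605, 26.445].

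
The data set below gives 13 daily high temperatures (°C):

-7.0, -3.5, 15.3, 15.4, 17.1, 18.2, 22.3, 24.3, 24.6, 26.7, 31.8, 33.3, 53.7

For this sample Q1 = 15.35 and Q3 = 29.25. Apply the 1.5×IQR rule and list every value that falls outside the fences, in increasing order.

IQR = Q3 − Q1 = 29.25 − 15.35 = 13.90.
Lower fence = Q1 − 1.5·IQR = 15.35 − 20.85 = -5.50.
Upper fence = Q3 + 1.5·IQR = 29.25 + 20.85 = 50.10.
-7.0 < -5.50 → outlier.
53.7 > 50.10 → outlier.
All remaining values lie within [-5.50, 50.10].

-7.0, 53.7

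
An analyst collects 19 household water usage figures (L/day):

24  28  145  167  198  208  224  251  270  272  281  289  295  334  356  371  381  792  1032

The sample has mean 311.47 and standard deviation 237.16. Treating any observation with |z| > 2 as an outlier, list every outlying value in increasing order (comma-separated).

792, 1032

Cutoffs at x̄ ± 2s: 311.47 ± 2·237.16 = [-162.85, 785.79].
792: z = 2.03, |z| > 2 → outlier.
1032: z = 3.04, |z| > 2 → outlier.
Every other value lies within [-162.85, 785.79].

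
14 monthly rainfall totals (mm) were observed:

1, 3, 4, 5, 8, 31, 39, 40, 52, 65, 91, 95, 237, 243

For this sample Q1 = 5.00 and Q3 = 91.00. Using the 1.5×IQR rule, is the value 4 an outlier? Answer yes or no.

IQR = Q3 − Q1 = 91.00 − 5.00 = 86.00.
Lower fence = Q1 − 1.5·IQR = 5.00 − 129.00 = -124.00.
Upper fence = Q3 + 1.5·IQR = 91.00 + 129.00 = 220.00.
4 lies within [-124.00, 220.00].

no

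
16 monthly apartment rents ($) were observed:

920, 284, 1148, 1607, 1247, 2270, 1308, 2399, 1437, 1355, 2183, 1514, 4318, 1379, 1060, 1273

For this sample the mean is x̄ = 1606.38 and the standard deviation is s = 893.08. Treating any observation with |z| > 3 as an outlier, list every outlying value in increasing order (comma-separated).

4318

Cutoffs at x̄ ± 3s: 1606.38 ± 3·893.08 = [-1072.86, 4285.62].
4318: z = 3.04, |z| > 3 → outlier.
Every other value lies within [-1072.86, 4285.62].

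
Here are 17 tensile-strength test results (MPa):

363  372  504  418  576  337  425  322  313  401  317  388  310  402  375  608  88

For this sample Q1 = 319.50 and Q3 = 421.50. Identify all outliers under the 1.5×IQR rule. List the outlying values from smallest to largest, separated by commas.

IQR = Q3 − Q1 = 421.50 − 319.50 = 102.00.
Lower fence = Q1 − 1.5·IQR = 319.50 − 153.00 = 166.50.
Upper fence = Q3 + 1.5·IQR = 421.50 + 153.00 = 574.50.
88 < 166.50 → outlier.
576 > 574.50 → outlier.
608 > 574.50 → outlier.
All remaining values lie within [166.50, 574.50].

88, 576, 608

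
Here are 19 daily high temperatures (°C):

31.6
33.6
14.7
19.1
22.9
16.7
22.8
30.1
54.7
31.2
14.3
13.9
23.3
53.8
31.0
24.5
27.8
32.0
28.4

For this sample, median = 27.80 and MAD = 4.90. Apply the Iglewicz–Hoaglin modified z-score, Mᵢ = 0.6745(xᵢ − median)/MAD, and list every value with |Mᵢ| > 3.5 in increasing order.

53.8, 54.7

|Mᵢ| > 3.5 ⇔ |xᵢ − 27.80| > 3.5·4.90/0.6745 = 25.43.
So outliers lie outside [2.37, 53.23].
53.8: M = 3.58 → outlier.
54.7: M = 3.70 → outlier.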